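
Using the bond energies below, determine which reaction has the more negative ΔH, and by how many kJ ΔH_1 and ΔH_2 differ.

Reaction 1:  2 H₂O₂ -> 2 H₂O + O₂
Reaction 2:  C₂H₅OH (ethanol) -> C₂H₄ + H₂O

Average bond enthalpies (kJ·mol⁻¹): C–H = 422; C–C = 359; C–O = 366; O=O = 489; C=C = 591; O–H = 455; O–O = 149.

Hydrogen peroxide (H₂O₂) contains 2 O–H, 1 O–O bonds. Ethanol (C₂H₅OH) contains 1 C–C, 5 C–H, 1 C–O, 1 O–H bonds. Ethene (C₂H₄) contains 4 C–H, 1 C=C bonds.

Reaction 1:
  Bonds broken (reactants):
    O–H: 4 × 455 = 1820
    O–O: 2 × 149 = 298
    Σ(broken) = 2118 kJ
  Bonds formed (products):
    O–H: 4 × 455 = 1820
    O=O: 1 × 489 = 489
    Σ(formed) = 2309 kJ
  ΔH_1 = 2118 − 2309 = −191 kJ
Reaction 2:
  Bonds broken (reactants):
    C–C: 1 × 359 = 359
    C–H: 5 × 422 = 2110
    C–O: 1 × 366 = 366
    O–H: 1 × 455 = 455
    Σ(broken) = 3290 kJ
  Bonds formed (products):
    C–H: 4 × 422 = 1688
    C=C: 1 × 591 = 591
    O–H: 2 × 455 = 910
    Σ(formed) = 3189 kJ
  ΔH_2 = 3290 − 3189 = +101 kJ
ΔH_1 − ΔH_2 = −292 kJ, so reaction 1 has the more negative ΔH; |ΔH_1 − ΔH_2| = 292 kJ.

Reaction 1, by 292 kJ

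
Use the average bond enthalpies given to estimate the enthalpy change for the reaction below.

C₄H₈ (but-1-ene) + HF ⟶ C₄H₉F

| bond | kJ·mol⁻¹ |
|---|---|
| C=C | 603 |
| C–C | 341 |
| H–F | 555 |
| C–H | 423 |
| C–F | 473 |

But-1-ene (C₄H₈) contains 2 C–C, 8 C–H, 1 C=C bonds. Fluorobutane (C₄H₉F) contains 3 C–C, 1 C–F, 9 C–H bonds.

Bonds broken (reactants):
  C–C: 2 × 341 = 682
  C–H: 8 × 423 = 3384
  C=C: 1 × 603 = 603
  H–F: 1 × 555 = 555
  Σ(broken) = 5224 kJ
Bonds formed (products):
  C–C: 3 × 341 = 1023
  C–F: 1 × 473 = 473
  C–H: 9 × 423 = 3807
  Σ(formed) = 5303 kJ
ΔH = Σ(broken) − Σ(formed) = 5224 − 5303 = −79 kJ

ΔH ≈ −79 kJ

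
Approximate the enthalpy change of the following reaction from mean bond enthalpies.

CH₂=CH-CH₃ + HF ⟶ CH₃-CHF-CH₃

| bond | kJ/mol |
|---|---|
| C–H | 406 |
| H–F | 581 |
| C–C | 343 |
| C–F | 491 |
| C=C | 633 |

Bonds broken (reactants):
  C–C: 1 × 343 = 343
  C–H: 6 × 406 = 2436
  C=C: 1 × 633 = 633
  H–F: 1 × 581 = 581
  Σ(broken) = 3993 kJ
Bonds formed (products):
  C–C: 2 × 343 = 686
  C–F: 1 × 491 = 491
  C–H: 7 × 406 = 2842
  Σ(formed) = 4019 kJ
ΔH = Σ(broken) − Σ(formed) = 3993 − 4019 = −26 kJ

ΔH ≈ −26 kJ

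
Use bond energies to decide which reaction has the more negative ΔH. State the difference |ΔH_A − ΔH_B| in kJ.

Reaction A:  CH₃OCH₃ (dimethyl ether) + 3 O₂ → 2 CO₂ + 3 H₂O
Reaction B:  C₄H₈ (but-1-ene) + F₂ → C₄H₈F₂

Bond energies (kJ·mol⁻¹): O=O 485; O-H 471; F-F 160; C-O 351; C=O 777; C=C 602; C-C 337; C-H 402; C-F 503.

Reaction A, by 784 kJ

Reaction A:
  Bonds broken (reactants):
    C-H: 6 × 402 = 2412
    C-O: 2 × 351 = 702
    O=O: 3 × 485 = 1455
    Σ(broken) = 4569 kJ
  Bonds formed (products):
    C=O: 4 × 777 = 3108
    O-H: 6 × 471 = 2826
    Σ(formed) = 5934 kJ
  ΔH_A = 4569 − 5934 = −1365 kJ
Reaction B:
  Bonds broken (reactants):
    C-C: 2 × 337 = 674
    C-H: 8 × 402 = 3216
    C=C: 1 × 602 = 602
    F-F: 1 × 160 = 160
    Σ(broken) = 4652 kJ
  Bonds formed (products):
    C-C: 3 × 337 = 1011
    C-F: 2 × 503 = 1006
    C-H: 8 × 402 = 3216
    Σ(formed) = 5233 kJ
  ΔH_B = 4652 − 5233 = −581 kJ
ΔH_A − ΔH_B = −784 kJ, so reaction A has the more negative ΔH; |ΔH_A − ΔH_B| = 784 kJ.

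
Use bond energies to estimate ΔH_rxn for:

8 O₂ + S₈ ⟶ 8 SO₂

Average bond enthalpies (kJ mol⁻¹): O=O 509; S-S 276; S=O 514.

Bonds broken (reactants):
  O=O: 8 × 509 = 4072
  S-S: 8 × 276 = 2208
  Σ(broken) = 6280 kJ
Bonds formed (products):
  S=O: 16 × 514 = 8224
  Σ(formed) = 8224 kJ
ΔH = Σ(broken) − Σ(formed) = 6280 − 8224 = −1944 kJ

ΔH ≈ −1944 kJ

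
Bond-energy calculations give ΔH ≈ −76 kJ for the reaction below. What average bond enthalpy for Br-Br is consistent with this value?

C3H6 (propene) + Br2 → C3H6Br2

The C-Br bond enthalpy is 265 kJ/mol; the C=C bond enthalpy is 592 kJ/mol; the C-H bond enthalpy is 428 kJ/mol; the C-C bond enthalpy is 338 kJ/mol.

Let D be the Br-Br bond energy.
Σ(broken) = 1×D + 1×338 + 6×428 + 1×592 = 3498 + D
Σ(formed) = 2×265 + 2×338 + 6×428 = 3774
ΔH = Σ(broken) − Σ(formed) = (3498 + D) − (3774) = −276 + D
Setting this equal to −76 kJ gives D = 200 kJ/mol.

D(Br-Br) ≈ 200 kJ/mol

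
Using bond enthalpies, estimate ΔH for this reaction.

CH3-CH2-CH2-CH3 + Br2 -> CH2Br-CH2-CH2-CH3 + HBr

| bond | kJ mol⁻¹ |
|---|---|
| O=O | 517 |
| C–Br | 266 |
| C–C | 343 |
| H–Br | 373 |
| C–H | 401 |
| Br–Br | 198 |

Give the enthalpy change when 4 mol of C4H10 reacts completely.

Bonds broken (reactants):
  Br–Br: 1 × 198 = 198
  C–C: 3 × 343 = 1029
  C–H: 10 × 401 = 4010
  Σ(broken) = 5237 kJ
Bonds formed (products):
  C–Br: 1 × 266 = 266
  C–C: 3 × 343 = 1029
  C–H: 9 × 401 = 3609
  H–Br: 1 × 373 = 373
  Σ(formed) = 5277 kJ
ΔH = Σ(broken) − Σ(formed) = 5237 − 5277 = −40 kJ
For 4× the reaction as written: 4 × (−40) = −160 kJ

ΔH = −160 kJ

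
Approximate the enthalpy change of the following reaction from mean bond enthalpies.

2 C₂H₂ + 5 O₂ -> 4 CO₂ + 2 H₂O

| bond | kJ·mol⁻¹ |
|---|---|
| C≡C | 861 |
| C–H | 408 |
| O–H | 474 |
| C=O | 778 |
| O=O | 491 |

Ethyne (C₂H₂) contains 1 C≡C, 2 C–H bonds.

Bonds broken (reactants):
  C≡C: 2 × 861 = 1722
  C–H: 4 × 408 = 1632
  O=O: 5 × 491 = 2455
  Σ(broken) = 5809 kJ
Bonds formed (products):
  C=O: 8 × 778 = 6224
  O–H: 4 × 474 = 1896
  Σ(formed) = 8120 kJ
ΔH = Σ(broken) − Σ(formed) = 5809 − 8120 = −2311 kJ

ΔH ≈ −2311 kJ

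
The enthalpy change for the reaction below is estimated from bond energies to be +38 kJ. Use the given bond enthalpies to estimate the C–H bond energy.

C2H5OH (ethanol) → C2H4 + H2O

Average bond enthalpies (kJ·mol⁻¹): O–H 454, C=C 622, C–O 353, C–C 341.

D(C–H) ≈ 420 kJ/mol

Let D be the C–H bond energy.
Σ(broken) = 1×341 + 5×D + 1×353 + 1×454 = 1148 + 5D
Σ(formed) = 4×D + 1×622 + 2×454 = 1530 + 4D
ΔH = Σ(broken) − Σ(formed) = (1148 + 5D) − (1530 + 4D) = −382 + D
Setting this equal to +38 kJ gives D = 420 kJ/mol.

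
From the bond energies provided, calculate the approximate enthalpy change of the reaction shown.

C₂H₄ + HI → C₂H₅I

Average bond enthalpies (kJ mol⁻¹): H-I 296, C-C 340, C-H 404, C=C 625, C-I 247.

ΔH ≈ −70 kJ

Bonds broken (reactants):
  C-H: 4 × 404 = 1616
  C=C: 1 × 625 = 625
  H-I: 1 × 296 = 296
  Σ(broken) = 2537 kJ
Bonds formed (products):
  C-C: 1 × 340 = 340
  C-H: 5 × 404 = 2020
  C-I: 1 × 247 = 247
  Σ(formed) = 2607 kJ
ΔH = Σ(broken) − Σ(formed) = 2537 − 2607 = −70 kJ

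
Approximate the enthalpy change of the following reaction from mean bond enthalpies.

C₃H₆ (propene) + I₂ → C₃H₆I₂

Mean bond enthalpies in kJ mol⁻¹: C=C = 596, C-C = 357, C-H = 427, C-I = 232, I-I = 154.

Bonds broken (reactants):
  C-C: 1 × 357 = 357
  C-H: 6 × 427 = 2562
  C=C: 1 × 596 = 596
  I-I: 1 × 154 = 154
  Σ(broken) = 3669 kJ
Bonds formed (products):
  C-C: 2 × 357 = 714
  C-H: 6 × 427 = 2562
  C-I: 2 × 232 = 464
  Σ(formed) = 3740 kJ
ΔH = Σ(broken) − Σ(formed) = 3669 − 3740 = −71 kJ

ΔH ≈ −71 kJ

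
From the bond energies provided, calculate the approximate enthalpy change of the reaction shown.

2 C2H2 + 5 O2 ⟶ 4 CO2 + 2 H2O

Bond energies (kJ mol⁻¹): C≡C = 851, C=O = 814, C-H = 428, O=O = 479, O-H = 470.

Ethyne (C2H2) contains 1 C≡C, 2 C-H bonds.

Bonds broken (reactants):
  C≡C: 2 × 851 = 1702
  C-H: 4 × 428 = 1712
  O=O: 5 × 479 = 2395
  Σ(broken) = 5809 kJ
Bonds formed (products):
  C=O: 8 × 814 = 6512
  O-H: 4 × 470 = 1880
  Σ(formed) = 8392 kJ
ΔH = Σ(broken) − Σ(formed) = 5809 − 8392 = −2583 kJ

ΔH ≈ −2583 kJ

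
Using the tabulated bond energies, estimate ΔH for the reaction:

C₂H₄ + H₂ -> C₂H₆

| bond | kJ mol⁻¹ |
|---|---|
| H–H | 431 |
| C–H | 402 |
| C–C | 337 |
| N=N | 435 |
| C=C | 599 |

ΔH ≈ −111 kJ

Bonds broken (reactants):
  C–H: 4 × 402 = 1608
  C=C: 1 × 599 = 599
  H–H: 1 × 431 = 431
  Σ(broken) = 2638 kJ
Bonds formed (products):
  C–C: 1 × 337 = 337
  C–H: 6 × 402 = 2412
  Σ(formed) = 2749 kJ
ΔH = Σ(broken) − Σ(formed) = 2638 − 2749 = −111 kJ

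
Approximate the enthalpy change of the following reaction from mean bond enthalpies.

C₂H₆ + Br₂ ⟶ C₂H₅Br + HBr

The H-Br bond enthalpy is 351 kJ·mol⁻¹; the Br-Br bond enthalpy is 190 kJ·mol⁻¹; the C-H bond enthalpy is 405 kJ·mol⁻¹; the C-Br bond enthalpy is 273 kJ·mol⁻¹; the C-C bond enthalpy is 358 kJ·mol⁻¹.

ΔH ≈ −29 kJ

Bonds broken (reactants):
  Br-Br: 1 × 190 = 190
  C-C: 1 × 358 = 358
  C-H: 6 × 405 = 2430
  Σ(broken) = 2978 kJ
Bonds formed (products):
  C-Br: 1 × 273 = 273
  C-C: 1 × 358 = 358
  C-H: 5 × 405 = 2025
  H-Br: 1 × 351 = 351
  Σ(formed) = 3007 kJ
ΔH = Σ(broken) − Σ(formed) = 2978 − 3007 = −29 kJ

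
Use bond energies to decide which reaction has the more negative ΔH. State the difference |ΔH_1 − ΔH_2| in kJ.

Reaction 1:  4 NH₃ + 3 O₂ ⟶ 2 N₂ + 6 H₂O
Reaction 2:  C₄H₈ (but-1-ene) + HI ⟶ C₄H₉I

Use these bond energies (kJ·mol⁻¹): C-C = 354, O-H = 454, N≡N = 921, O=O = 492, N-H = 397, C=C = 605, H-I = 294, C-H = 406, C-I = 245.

Reaction 1:
  Bonds broken (reactants):
    N-H: 12 × 397 = 4764
    O=O: 3 × 492 = 1476
    Σ(broken) = 6240 kJ
  Bonds formed (products):
    N≡N: 2 × 921 = 1842
    O-H: 12 × 454 = 5448
    Σ(formed) = 7290 kJ
  ΔH_1 = 6240 − 7290 = −1050 kJ
Reaction 2:
  Bonds broken (reactants):
    C-C: 2 × 354 = 708
    C-H: 8 × 406 = 3248
    C=C: 1 × 605 = 605
    H-I: 1 × 294 = 294
    Σ(broken) = 4855 kJ
  Bonds formed (products):
    C-C: 3 × 354 = 1062
    C-H: 9 × 406 = 3654
    C-I: 1 × 245 = 245
    Σ(formed) = 4961 kJ
  ΔH_2 = 4855 − 4961 = −106 kJ
ΔH_1 − ΔH_2 = −944 kJ, so reaction 1 has the more negative ΔH; |ΔH_1 − ΔH_2| = 944 kJ.

Reaction 1, by 944 kJ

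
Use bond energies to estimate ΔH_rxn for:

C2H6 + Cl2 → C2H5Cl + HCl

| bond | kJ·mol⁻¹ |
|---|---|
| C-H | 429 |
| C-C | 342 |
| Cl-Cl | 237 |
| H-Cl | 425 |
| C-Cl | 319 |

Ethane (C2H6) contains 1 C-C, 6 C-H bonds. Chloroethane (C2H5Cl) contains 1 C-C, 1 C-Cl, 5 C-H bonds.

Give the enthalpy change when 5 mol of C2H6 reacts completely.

ΔH = −390 kJ

Bonds broken (reactants):
  C-C: 1 × 342 = 342
  C-H: 6 × 429 = 2574
  Cl-Cl: 1 × 237 = 237
  Σ(broken) = 3153 kJ
Bonds formed (products):
  C-C: 1 × 342 = 342
  C-Cl: 1 × 319 = 319
  C-H: 5 × 429 = 2145
  H-Cl: 1 × 425 = 425
  Σ(formed) = 3231 kJ
ΔH = Σ(broken) − Σ(formed) = 3153 − 3231 = −78 kJ
For 5× the reaction as written: 5 × (−78) = −390 kJ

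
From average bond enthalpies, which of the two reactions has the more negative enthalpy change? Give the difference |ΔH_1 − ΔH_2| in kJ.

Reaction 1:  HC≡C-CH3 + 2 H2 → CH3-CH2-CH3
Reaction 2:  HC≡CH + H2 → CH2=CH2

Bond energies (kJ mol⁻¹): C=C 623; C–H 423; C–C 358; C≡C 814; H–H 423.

Reaction 1, by 158 kJ

Reaction 1:
  Bonds broken (reactants):
    C≡C: 1 × 814 = 814
    C–C: 1 × 358 = 358
    C–H: 4 × 423 = 1692
    H–H: 2 × 423 = 846
    Σ(broken) = 3710 kJ
  Bonds formed (products):
    C–C: 2 × 358 = 716
    C–H: 8 × 423 = 3384
    Σ(formed) = 4100 kJ
  ΔH_1 = 3710 − 4100 = −390 kJ
Reaction 2:
  Bonds broken (reactants):
    C≡C: 1 × 814 = 814
    C–H: 2 × 423 = 846
    H–H: 1 × 423 = 423
    Σ(broken) = 2083 kJ
  Bonds formed (products):
    C–H: 4 × 423 = 1692
    C=C: 1 × 623 = 623
    Σ(formed) = 2315 kJ
  ΔH_2 = 2083 − 2315 = −232 kJ
ΔH_1 − ΔH_2 = −158 kJ, so reaction 1 has the more negative ΔH; |ΔH_1 − ΔH_2| = 158 kJ.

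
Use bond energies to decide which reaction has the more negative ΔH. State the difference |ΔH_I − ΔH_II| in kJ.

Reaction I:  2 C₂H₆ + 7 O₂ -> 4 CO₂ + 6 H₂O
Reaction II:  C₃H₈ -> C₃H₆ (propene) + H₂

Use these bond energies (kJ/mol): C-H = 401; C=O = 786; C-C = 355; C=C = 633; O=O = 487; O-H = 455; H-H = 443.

Reaction I, by 2898 kJ

Reaction I:
  Bonds broken (reactants):
    C-C: 2 × 355 = 710
    C-H: 12 × 401 = 4812
    O=O: 7 × 487 = 3409
    Σ(broken) = 8931 kJ
  Bonds formed (products):
    C=O: 8 × 786 = 6288
    O-H: 12 × 455 = 5460
    Σ(formed) = 11748 kJ
  ΔH_I = 8931 − 11748 = −2817 kJ
Reaction II:
  Bonds broken (reactants):
    C-C: 2 × 355 = 710
    C-H: 8 × 401 = 3208
    Σ(broken) = 3918 kJ
  Bonds formed (products):
    C-C: 1 × 355 = 355
    C-H: 6 × 401 = 2406
    C=C: 1 × 633 = 633
    H-H: 1 × 443 = 443
    Σ(formed) = 3837 kJ
  ΔH_II = 3918 − 3837 = +81 kJ
ΔH_I − ΔH_II = −2898 kJ, so reaction I has the more negative ΔH; |ΔH_I − ΔH_II| = 2898 kJ.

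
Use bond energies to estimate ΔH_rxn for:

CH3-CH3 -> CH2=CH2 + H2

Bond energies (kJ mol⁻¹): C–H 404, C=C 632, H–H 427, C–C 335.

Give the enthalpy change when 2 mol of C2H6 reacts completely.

Bonds broken (reactants):
  C–C: 1 × 335 = 335
  C–H: 6 × 404 = 2424
  Σ(broken) = 2759 kJ
Bonds formed (products):
  C–H: 4 × 404 = 1616
  C=C: 1 × 632 = 632
  H–H: 1 × 427 = 427
  Σ(formed) = 2675 kJ
ΔH = Σ(broken) − Σ(formed) = 2759 − 2675 = +84 kJ
For 2× the reaction as written: 2 × (+84) = +168 kJ

ΔH = +168 kJ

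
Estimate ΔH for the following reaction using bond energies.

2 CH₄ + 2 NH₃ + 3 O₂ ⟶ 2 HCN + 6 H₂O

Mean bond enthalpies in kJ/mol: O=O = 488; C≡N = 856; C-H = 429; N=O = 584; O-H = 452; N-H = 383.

Bonds broken (reactants):
  C-H: 8 × 429 = 3432
  N-H: 6 × 383 = 2298
  O=O: 3 × 488 = 1464
  Σ(broken) = 7194 kJ
Bonds formed (products):
  C≡N: 2 × 856 = 1712
  C-H: 2 × 429 = 858
  O-H: 12 × 452 = 5424
  Σ(formed) = 7994 kJ
ΔH = Σ(broken) − Σ(formed) = 7194 − 7994 = −800 kJ

ΔH ≈ −800 kJ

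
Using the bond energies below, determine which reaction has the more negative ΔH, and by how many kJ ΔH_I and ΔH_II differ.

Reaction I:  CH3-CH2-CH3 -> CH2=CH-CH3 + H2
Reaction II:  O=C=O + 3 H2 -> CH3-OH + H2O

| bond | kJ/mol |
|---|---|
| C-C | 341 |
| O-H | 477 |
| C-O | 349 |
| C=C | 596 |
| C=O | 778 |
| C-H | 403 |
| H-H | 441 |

Reaction II, by 220 kJ

Reaction I:
  Bonds broken (reactants):
    C-C: 2 × 341 = 682
    C-H: 8 × 403 = 3224
    Σ(broken) = 3906 kJ
  Bonds formed (products):
    C-C: 1 × 341 = 341
    C-H: 6 × 403 = 2418
    C=C: 1 × 596 = 596
    H-H: 1 × 441 = 441
    Σ(formed) = 3796 kJ
  ΔH_I = 3906 − 3796 = +110 kJ
Reaction II:
  Bonds broken (reactants):
    C=O: 2 × 778 = 1556
    H-H: 3 × 441 = 1323
    Σ(broken) = 2879 kJ
  Bonds formed (products):
    C-H: 3 × 403 = 1209
    C-O: 1 × 349 = 349
    O-H: 3 × 477 = 1431
    Σ(formed) = 2989 kJ
  ΔH_II = 2879 − 2989 = −110 kJ
ΔH_I − ΔH_II = +220 kJ, so reaction II has the more negative ΔH; |ΔH_I − ΔH_II| = 220 kJ.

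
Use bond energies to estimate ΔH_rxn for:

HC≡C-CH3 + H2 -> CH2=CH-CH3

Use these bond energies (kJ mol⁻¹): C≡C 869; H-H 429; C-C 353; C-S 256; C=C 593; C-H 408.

ΔH ≈ −111 kJ

Bonds broken (reactants):
  C≡C: 1 × 869 = 869
  C-C: 1 × 353 = 353
  C-H: 4 × 408 = 1632
  H-H: 1 × 429 = 429
  Σ(broken) = 3283 kJ
Bonds formed (products):
  C-C: 1 × 353 = 353
  C-H: 6 × 408 = 2448
  C=C: 1 × 593 = 593
  Σ(formed) = 3394 kJ
ΔH = Σ(broken) − Σ(formed) = 3283 − 3394 = −111 kJ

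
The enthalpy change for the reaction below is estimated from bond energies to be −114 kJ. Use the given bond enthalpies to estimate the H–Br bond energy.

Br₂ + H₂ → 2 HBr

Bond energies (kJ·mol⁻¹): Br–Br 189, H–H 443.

Let D be the H–Br bond energy.
Σ(broken) = 1×189 + 1×443 = 632
Σ(formed) = 2×D = 2D
ΔH = Σ(broken) − Σ(formed) = (632) − (2D) = +632 − 2D
Setting this equal to −114 kJ gives 2D = 746, so D = 373 kJ/mol.

D(H–Br) ≈ 373 kJ/mol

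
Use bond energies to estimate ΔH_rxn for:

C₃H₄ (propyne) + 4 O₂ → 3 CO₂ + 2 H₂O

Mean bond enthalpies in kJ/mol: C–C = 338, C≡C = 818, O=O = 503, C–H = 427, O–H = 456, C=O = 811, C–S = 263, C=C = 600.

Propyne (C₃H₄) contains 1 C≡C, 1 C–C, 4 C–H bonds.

Bonds broken (reactants):
  C≡C: 1 × 818 = 818
  C–C: 1 × 338 = 338
  C–H: 4 × 427 = 1708
  O=O: 4 × 503 = 2012
  Σ(broken) = 4876 kJ
Bonds formed (products):
  C=O: 6 × 811 = 4866
  O–H: 4 × 456 = 1824
  Σ(formed) = 6690 kJ
ΔH = Σ(broken) − Σ(formed) = 4876 − 6690 = −1814 kJ

ΔH ≈ −1814 kJ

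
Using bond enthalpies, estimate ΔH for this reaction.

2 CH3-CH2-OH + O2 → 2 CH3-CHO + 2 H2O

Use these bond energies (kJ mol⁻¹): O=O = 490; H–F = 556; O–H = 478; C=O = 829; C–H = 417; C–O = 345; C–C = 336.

Bonds broken (reactants):
  C–C: 2 × 336 = 672
  C–H: 10 × 417 = 4170
  C–O: 2 × 345 = 690
  O–H: 2 × 478 = 956
  O=O: 1 × 490 = 490
  Σ(broken) = 6978 kJ
Bonds formed (products):
  C–C: 2 × 336 = 672
  C–H: 8 × 417 = 3336
  C=O: 2 × 829 = 1658
  O–H: 4 × 478 = 1912
  Σ(formed) = 7578 kJ
ΔH = Σ(broken) − Σ(formed) = 6978 − 7578 = −600 kJ

ΔH ≈ −600 kJ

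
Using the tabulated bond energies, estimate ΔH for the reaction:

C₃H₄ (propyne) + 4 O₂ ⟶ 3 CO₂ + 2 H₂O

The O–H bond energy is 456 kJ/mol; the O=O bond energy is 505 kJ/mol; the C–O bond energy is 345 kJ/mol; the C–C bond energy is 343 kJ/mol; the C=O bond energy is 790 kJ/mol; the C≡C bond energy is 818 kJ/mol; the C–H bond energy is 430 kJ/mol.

Bonds broken (reactants):
  C≡C: 1 × 818 = 818
  C–C: 1 × 343 = 343
  C–H: 4 × 430 = 1720
  O=O: 4 × 505 = 2020
  Σ(broken) = 4901 kJ
Bonds formed (products):
  C=O: 6 × 790 = 4740
  O–H: 4 × 456 = 1824
  Σ(formed) = 6564 kJ
ΔH = Σ(broken) − Σ(formed) = 4901 − 6564 = −1663 kJ

ΔH ≈ −1663 kJ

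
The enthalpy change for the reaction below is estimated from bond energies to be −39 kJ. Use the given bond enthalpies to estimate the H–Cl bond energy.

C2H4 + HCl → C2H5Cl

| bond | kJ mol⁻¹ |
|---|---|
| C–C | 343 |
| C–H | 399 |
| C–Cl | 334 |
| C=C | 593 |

D(H–Cl) ≈ 444 kJ/mol

Let D be the H–Cl bond energy.
Σ(broken) = 4×399 + 1×593 + 1×D = 2189 + D
Σ(formed) = 1×343 + 1×334 + 5×399 = 2672
ΔH = Σ(broken) − Σ(formed) = (2189 + D) − (2672) = −483 + D
Setting this equal to −39 kJ gives D = 444 kJ/mol.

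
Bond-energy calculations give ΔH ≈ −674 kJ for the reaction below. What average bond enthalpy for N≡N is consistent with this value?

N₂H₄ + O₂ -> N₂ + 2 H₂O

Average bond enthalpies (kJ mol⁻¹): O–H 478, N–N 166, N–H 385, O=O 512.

D(N≡N) ≈ 980 kJ/mol

Let D be the N≡N bond energy.
Σ(broken) = 4×385 + 1×166 + 1×512 = 2218
Σ(formed) = 1×D + 4×478 = 1912 + D
ΔH = Σ(broken) − Σ(formed) = (2218) − (1912 + D) = +306 − D
Setting this equal to −674 kJ gives D = 980 kJ/mol.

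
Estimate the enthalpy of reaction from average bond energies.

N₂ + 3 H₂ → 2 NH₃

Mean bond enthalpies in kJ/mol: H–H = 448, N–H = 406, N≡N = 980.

ΔH ≈ −112 kJ

Bonds broken (reactants):
  H–H: 3 × 448 = 1344
  N≡N: 1 × 980 = 980
  Σ(broken) = 2324 kJ
Bonds formed (products):
  N–H: 6 × 406 = 2436
  Σ(formed) = 2436 kJ
ΔH = Σ(broken) − Σ(formed) = 2324 − 2436 = −112 kJ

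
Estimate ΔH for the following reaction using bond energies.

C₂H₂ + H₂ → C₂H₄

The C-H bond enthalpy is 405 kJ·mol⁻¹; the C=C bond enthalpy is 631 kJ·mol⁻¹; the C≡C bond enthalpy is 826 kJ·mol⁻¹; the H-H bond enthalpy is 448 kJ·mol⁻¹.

ΔH ≈ −167 kJ

Bonds broken (reactants):
  C≡C: 1 × 826 = 826
  C-H: 2 × 405 = 810
  H-H: 1 × 448 = 448
  Σ(broken) = 2084 kJ
Bonds formed (products):
  C-H: 4 × 405 = 1620
  C=C: 1 × 631 = 631
  Σ(formed) = 2251 kJ
ΔH = Σ(broken) − Σ(formed) = 2084 − 2251 = −167 kJ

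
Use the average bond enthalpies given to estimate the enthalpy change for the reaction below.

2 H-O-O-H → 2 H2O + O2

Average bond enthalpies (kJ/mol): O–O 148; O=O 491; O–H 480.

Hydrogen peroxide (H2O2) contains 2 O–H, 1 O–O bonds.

Bonds broken (reactants):
  O–H: 4 × 480 = 1920
  O–O: 2 × 148 = 296
  Σ(broken) = 2216 kJ
Bonds formed (products):
  O–H: 4 × 480 = 1920
  O=O: 1 × 491 = 491
  Σ(formed) = 2411 kJ
ΔH = Σ(broken) − Σ(formed) = 2216 − 2411 = −195 kJ

ΔH ≈ −195 kJ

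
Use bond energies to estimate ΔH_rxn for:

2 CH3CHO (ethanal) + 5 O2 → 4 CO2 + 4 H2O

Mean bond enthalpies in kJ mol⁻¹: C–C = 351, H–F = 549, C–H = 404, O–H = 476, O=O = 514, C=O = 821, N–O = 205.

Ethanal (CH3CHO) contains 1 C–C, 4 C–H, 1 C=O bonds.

Bonds broken (reactants):
  C–C: 2 × 351 = 702
  C–H: 8 × 404 = 3232
  C=O: 2 × 821 = 1642
  O=O: 5 × 514 = 2570
  Σ(broken) = 8146 kJ
Bonds formed (products):
  C=O: 8 × 821 = 6568
  O–H: 8 × 476 = 3808
  Σ(formed) = 10376 kJ
ΔH = Σ(broken) − Σ(formed) = 8146 − 10376 = −2230 kJ

ΔH ≈ −2230 kJ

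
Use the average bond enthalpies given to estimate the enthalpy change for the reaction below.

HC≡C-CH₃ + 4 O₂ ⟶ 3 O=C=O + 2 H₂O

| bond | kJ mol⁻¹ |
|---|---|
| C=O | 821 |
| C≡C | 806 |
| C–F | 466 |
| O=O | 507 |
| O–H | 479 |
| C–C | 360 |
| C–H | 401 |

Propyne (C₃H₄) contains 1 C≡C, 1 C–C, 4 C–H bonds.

Bonds broken (reactants):
  C≡C: 1 × 806 = 806
  C–C: 1 × 360 = 360
  C–H: 4 × 401 = 1604
  O=O: 4 × 507 = 2028
  Σ(broken) = 4798 kJ
Bonds formed (products):
  C=O: 6 × 821 = 4926
  O–H: 4 × 479 = 1916
  Σ(formed) = 6842 kJ
ΔH = Σ(broken) − Σ(formed) = 4798 − 6842 = −2044 kJ

ΔH ≈ −2044 kJ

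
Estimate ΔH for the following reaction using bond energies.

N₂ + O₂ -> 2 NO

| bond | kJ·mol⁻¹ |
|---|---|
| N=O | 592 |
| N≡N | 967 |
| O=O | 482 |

ΔH ≈ +265 kJ

Bonds broken (reactants):
  N≡N: 1 × 967 = 967
  O=O: 1 × 482 = 482
  Σ(broken) = 1449 kJ
Bonds formed (products):
  N=O: 2 × 592 = 1184
  Σ(formed) = 1184 kJ
ΔH = Σ(broken) − Σ(formed) = 1449 − 1184 = +265 kJ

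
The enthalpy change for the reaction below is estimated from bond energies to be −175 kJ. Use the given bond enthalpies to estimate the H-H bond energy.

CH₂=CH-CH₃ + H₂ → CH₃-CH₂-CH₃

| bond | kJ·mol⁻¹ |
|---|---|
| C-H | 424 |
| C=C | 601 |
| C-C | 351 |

Let D be the H-H bond energy.
Σ(broken) = 1×351 + 6×424 + 1×601 + 1×D = 3496 + D
Σ(formed) = 2×351 + 8×424 = 4094
ΔH = Σ(broken) − Σ(formed) = (3496 + D) − (4094) = −598 + D
Setting this equal to −175 kJ gives D = 423 kJ/mol.

D(H-H) ≈ 423 kJ/mol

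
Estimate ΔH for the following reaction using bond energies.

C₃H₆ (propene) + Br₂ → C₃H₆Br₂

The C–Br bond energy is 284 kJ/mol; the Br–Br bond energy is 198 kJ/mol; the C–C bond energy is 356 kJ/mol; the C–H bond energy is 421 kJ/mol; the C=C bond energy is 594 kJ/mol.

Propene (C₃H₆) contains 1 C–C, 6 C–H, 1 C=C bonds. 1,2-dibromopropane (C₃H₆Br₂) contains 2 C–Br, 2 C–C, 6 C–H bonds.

Bonds broken (reactants):
  Br–Br: 1 × 198 = 198
  C–C: 1 × 356 = 356
  C–H: 6 × 421 = 2526
  C=C: 1 × 594 = 594
  Σ(broken) = 3674 kJ
Bonds formed (products):
  C–Br: 2 × 284 = 568
  C–C: 2 × 356 = 712
  C–H: 6 × 421 = 2526
  Σ(formed) = 3806 kJ
ΔH = Σ(broken) − Σ(formed) = 3674 − 3806 = −132 kJ

ΔH ≈ −132 kJ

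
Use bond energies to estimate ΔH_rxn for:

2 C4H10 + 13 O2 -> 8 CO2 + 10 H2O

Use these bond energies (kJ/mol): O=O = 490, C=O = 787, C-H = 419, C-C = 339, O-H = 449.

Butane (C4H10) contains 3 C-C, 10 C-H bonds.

Bonds broken (reactants):
  C-C: 6 × 339 = 2034
  C-H: 20 × 419 = 8380
  O=O: 13 × 490 = 6370
  Σ(broken) = 16784 kJ
Bonds formed (products):
  C=O: 16 × 787 = 12592
  O-H: 20 × 449 = 8980
  Σ(formed) = 21572 kJ
ΔH = Σ(broken) − Σ(formed) = 16784 − 21572 = −4788 kJ

ΔH ≈ −4788 kJ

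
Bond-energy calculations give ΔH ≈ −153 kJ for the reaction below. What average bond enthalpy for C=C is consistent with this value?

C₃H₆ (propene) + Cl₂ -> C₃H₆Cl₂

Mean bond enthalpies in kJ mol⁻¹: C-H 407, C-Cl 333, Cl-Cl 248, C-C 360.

Let D be the C=C bond energy.
Σ(broken) = 1×360 + 6×407 + 1×D + 1×248 = 3050 + D
Σ(formed) = 2×360 + 2×333 + 6×407 = 3828
ΔH = Σ(broken) − Σ(formed) = (3050 + D) − (3828) = −778 + D
Setting this equal to −153 kJ gives D = 625 kJ/mol.

D(C=C) ≈ 625 kJ/mol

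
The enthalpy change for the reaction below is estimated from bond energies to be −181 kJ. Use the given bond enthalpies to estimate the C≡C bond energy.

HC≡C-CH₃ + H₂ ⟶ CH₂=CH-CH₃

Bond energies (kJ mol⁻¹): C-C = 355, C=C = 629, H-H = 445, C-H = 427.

Let D be the C≡C bond energy.
Σ(broken) = 1×D + 1×355 + 4×427 + 1×445 = 2508 + D
Σ(formed) = 1×355 + 6×427 + 1×629 = 3546
ΔH = Σ(broken) − Σ(formed) = (2508 + D) − (3546) = −1038 + D
Setting this equal to −181 kJ gives D = 857 kJ/mol.

D(C≡C) ≈ 857 kJ/mol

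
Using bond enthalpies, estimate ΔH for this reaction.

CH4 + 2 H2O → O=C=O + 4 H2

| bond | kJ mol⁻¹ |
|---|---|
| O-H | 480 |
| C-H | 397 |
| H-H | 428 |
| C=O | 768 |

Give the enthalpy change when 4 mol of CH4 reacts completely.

Bonds broken (reactants):
  C-H: 4 × 397 = 1588
  O-H: 4 × 480 = 1920
  Σ(broken) = 3508 kJ
Bonds formed (products):
  C=O: 2 × 768 = 1536
  H-H: 4 × 428 = 1712
  Σ(formed) = 3248 kJ
ΔH = Σ(broken) − Σ(formed) = 3508 − 3248 = +260 kJ
For 4× the reaction as written: 4 × (+260) = +1040 kJ

ΔH = +1040 kJ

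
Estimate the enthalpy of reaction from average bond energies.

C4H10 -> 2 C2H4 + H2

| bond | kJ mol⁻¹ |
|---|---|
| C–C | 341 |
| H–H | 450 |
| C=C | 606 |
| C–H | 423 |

Bonds broken (reactants):
  C–C: 3 × 341 = 1023
  C–H: 10 × 423 = 4230
  Σ(broken) = 5253 kJ
Bonds formed (products):
  C–H: 8 × 423 = 3384
  C=C: 2 × 606 = 1212
  H–H: 1 × 450 = 450
  Σ(formed) = 5046 kJ
ΔH = Σ(broken) − Σ(formed) = 5253 − 5046 = +207 kJ

ΔH ≈ +207 kJ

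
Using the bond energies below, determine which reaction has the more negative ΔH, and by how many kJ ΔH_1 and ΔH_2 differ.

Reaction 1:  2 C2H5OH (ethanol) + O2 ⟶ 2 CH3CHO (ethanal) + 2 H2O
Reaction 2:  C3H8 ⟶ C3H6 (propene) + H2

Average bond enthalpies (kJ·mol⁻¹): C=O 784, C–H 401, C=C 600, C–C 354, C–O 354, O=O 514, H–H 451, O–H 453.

Reaction 1, by 555 kJ

Reaction 1:
  Bonds broken (reactants):
    C–C: 2 × 354 = 708
    C–H: 10 × 401 = 4010
    C–O: 2 × 354 = 708
    O–H: 2 × 453 = 906
    O=O: 1 × 514 = 514
    Σ(broken) = 6846 kJ
  Bonds formed (products):
    C–C: 2 × 354 = 708
    C–H: 8 × 401 = 3208
    C=O: 2 × 784 = 1568
    O–H: 4 × 453 = 1812
    Σ(formed) = 7296 kJ
  ΔH_1 = 6846 − 7296 = −450 kJ
Reaction 2:
  Bonds broken (reactants):
    C–C: 2 × 354 = 708
    C–H: 8 × 401 = 3208
    Σ(broken) = 3916 kJ
  Bonds formed (products):
    C–C: 1 × 354 = 354
    C–H: 6 × 401 = 2406
    C=C: 1 × 600 = 600
    H–H: 1 × 451 = 451
    Σ(formed) = 3811 kJ
  ΔH_2 = 3916 − 3811 = +105 kJ
ΔH_1 − ΔH_2 = −555 kJ, so reaction 1 has the more negative ΔH; |ΔH_1 − ΔH_2| = 555 kJ.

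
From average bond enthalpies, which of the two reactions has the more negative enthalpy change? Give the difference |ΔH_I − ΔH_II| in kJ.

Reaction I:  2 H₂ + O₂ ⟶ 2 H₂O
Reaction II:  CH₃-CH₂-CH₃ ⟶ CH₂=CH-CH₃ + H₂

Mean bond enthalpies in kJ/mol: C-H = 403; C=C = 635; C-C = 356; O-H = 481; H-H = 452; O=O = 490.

Reaction I:
  Bonds broken (reactants):
    H-H: 2 × 452 = 904
    O=O: 1 × 490 = 490
    Σ(broken) = 1394 kJ
  Bonds formed (products):
    O-H: 4 × 481 = 1924
    Σ(formed) = 1924 kJ
  ΔH_I = 1394 − 1924 = −530 kJ
Reaction II:
  Bonds broken (reactants):
    C-C: 2 × 356 = 712
    C-H: 8 × 403 = 3224
    Σ(broken) = 3936 kJ
  Bonds formed (products):
    C-C: 1 × 356 = 356
    C-H: 6 × 403 = 2418
    C=C: 1 × 635 = 635
    H-H: 1 × 452 = 452
    Σ(formed) = 3861 kJ
  ΔH_II = 3936 − 3861 = +75 kJ
ΔH_I − ΔH_II = −605 kJ, so reaction I has the more negative ΔH; |ΔH_I − ΔH_II| = 605 kJ.

Reaction I, by 605 kJ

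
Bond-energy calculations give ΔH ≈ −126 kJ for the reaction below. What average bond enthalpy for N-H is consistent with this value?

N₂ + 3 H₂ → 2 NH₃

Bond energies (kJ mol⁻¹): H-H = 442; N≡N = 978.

Let D be the N-H bond energy.
Σ(broken) = 3×442 + 1×978 = 2304
Σ(formed) = 6×D = 6D
ΔH = Σ(broken) − Σ(formed) = (2304) − (6D) = +2304 − 6D
Setting this equal to −126 kJ gives 6D = 2430, so D = 405 kJ/mol.

D(N-H) ≈ 405 kJ/mol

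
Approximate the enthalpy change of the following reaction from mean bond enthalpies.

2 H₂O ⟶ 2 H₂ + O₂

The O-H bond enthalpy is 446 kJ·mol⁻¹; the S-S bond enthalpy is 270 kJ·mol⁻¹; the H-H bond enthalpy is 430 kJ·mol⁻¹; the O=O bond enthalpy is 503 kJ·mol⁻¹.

Bonds broken (reactants):
  O-H: 4 × 446 = 1784
  Σ(broken) = 1784 kJ
Bonds formed (products):
  H-H: 2 × 430 = 860
  O=O: 1 × 503 = 503
  Σ(formed) = 1363 kJ
ΔH = Σ(broken) − Σ(formed) = 1784 − 1363 = +421 kJ

ΔH ≈ +421 kJ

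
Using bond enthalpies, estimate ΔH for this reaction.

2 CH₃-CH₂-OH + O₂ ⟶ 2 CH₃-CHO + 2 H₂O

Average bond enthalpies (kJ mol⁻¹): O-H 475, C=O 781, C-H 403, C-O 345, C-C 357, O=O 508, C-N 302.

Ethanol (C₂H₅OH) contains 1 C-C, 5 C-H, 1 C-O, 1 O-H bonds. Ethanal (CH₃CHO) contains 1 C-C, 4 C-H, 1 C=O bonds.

Bonds broken (reactants):
  C-C: 2 × 357 = 714
  C-H: 10 × 403 = 4030
  C-O: 2 × 345 = 690
  O-H: 2 × 475 = 950
  O=O: 1 × 508 = 508
  Σ(broken) = 6892 kJ
Bonds formed (products):
  C-C: 2 × 357 = 714
  C-H: 8 × 403 = 3224
  C=O: 2 × 781 = 1562
  O-H: 4 × 475 = 1900
  Σ(formed) = 7400 kJ
ΔH = Σ(broken) − Σ(formed) = 6892 − 7400 = −508 kJ

ΔH ≈ −508 kJ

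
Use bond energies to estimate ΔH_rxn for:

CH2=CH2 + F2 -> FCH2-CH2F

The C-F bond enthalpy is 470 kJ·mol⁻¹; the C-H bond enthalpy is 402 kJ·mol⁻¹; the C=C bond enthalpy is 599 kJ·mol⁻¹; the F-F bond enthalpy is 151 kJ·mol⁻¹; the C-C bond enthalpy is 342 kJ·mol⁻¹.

ΔH ≈ −532 kJ

Bonds broken (reactants):
  C-H: 4 × 402 = 1608
  C=C: 1 × 599 = 599
  F-F: 1 × 151 = 151
  Σ(broken) = 2358 kJ
Bonds formed (products):
  C-C: 1 × 342 = 342
  C-F: 2 × 470 = 940
  C-H: 4 × 402 = 1608
  Σ(formed) = 2890 kJ
ΔH = Σ(broken) − Σ(formed) = 2358 − 2890 = −532 kJ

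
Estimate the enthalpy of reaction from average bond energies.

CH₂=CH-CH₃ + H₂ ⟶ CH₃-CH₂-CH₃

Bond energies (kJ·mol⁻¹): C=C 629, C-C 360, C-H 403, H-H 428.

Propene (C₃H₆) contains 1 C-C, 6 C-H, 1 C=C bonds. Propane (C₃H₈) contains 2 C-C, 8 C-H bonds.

Bonds broken (reactants):
  C-C: 1 × 360 = 360
  C-H: 6 × 403 = 2418
  C=C: 1 × 629 = 629
  H-H: 1 × 428 = 428
  Σ(broken) = 3835 kJ
Bonds formed (products):
  C-C: 2 × 360 = 720
  C-H: 8 × 403 = 3224
  Σ(formed) = 3944 kJ
ΔH = Σ(broken) − Σ(formed) = 3835 − 3944 = −109 kJ

ΔH ≈ −109 kJ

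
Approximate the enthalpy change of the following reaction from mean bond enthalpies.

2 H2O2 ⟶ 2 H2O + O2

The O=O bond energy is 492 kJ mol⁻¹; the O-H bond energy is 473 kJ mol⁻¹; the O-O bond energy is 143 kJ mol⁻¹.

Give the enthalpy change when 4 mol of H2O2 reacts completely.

Bonds broken (reactants):
  O-H: 4 × 473 = 1892
  O-O: 2 × 143 = 286
  Σ(broken) = 2178 kJ
Bonds formed (products):
  O-H: 4 × 473 = 1892
  O=O: 1 × 492 = 492
  Σ(formed) = 2384 kJ
ΔH = Σ(broken) − Σ(formed) = 2178 − 2384 = −206 kJ
For 2× the reaction as written: 2 × (−206) = −412 kJ

ΔH = −412 kJ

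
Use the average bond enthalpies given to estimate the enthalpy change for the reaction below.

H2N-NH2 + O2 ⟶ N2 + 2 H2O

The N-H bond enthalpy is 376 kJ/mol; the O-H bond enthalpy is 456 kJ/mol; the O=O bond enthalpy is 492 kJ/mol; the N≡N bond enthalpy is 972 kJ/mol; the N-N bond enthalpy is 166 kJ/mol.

Bonds broken (reactants):
  N-H: 4 × 376 = 1504
  N-N: 1 × 166 = 166
  O=O: 1 × 492 = 492
  Σ(broken) = 2162 kJ
Bonds formed (products):
  N≡N: 1 × 972 = 972
  O-H: 4 × 456 = 1824
  Σ(formed) = 2796 kJ
ΔH = Σ(broken) − Σ(formed) = 2162 − 2796 = −634 kJ

ΔH ≈ −634 kJ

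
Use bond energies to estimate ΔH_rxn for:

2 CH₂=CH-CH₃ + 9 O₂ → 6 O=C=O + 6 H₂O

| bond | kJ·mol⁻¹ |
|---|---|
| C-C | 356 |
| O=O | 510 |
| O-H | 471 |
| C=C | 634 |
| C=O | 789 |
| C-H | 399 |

Bonds broken (reactants):
  C-C: 2 × 356 = 712
  C-H: 12 × 399 = 4788
  C=C: 2 × 634 = 1268
  O=O: 9 × 510 = 4590
  Σ(broken) = 11358 kJ
Bonds formed (products):
  C=O: 12 × 789 = 9468
  O-H: 12 × 471 = 5652
  Σ(formed) = 15120 kJ
ΔH = Σ(broken) − Σ(formed) = 11358 − 15120 = −3762 kJ

ΔH ≈ −3762 kJ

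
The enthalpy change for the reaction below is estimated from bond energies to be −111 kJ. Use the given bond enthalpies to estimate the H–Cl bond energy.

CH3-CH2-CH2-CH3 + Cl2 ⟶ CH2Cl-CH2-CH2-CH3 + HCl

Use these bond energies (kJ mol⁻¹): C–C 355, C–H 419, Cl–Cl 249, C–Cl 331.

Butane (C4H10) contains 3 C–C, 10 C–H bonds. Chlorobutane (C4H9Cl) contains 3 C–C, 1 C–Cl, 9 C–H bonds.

Let D be the H–Cl bond energy.
Σ(broken) = 3×355 + 10×419 + 1×249 = 5504
Σ(formed) = 3×355 + 1×331 + 9×419 + 1×D = 5167 + D
ΔH = Σ(broken) − Σ(formed) = (5504) − (5167 + D) = +337 − D
Setting this equal to −111 kJ gives D = 448 kJ/mol.

D(H–Cl) ≈ 448 kJ/mol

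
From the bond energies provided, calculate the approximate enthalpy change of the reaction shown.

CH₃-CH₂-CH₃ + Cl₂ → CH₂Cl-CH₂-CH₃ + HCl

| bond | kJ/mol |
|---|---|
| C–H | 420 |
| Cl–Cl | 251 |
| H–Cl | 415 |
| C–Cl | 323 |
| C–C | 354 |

ΔH ≈ −67 kJ

Bonds broken (reactants):
  C–C: 2 × 354 = 708
  C–H: 8 × 420 = 3360
  Cl–Cl: 1 × 251 = 251
  Σ(broken) = 4319 kJ
Bonds formed (products):
  C–C: 2 × 354 = 708
  C–Cl: 1 × 323 = 323
  C–H: 7 × 420 = 2940
  H–Cl: 1 × 415 = 415
  Σ(formed) = 4386 kJ
ΔH = Σ(broken) − Σ(formed) = 4319 − 4386 = −67 kJ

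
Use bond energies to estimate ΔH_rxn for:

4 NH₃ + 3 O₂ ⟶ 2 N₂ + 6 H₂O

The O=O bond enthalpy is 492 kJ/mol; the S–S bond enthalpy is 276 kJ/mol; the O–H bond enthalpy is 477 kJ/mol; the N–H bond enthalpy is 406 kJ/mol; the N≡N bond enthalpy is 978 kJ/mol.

Bonds broken (reactants):
  N–H: 12 × 406 = 4872
  O=O: 3 × 492 = 1476
  Σ(broken) = 6348 kJ
Bonds formed (products):
  N≡N: 2 × 978 = 1956
  O–H: 12 × 477 = 5724
  Σ(formed) = 7680 kJ
ΔH = Σ(broken) − Σ(formed) = 6348 − 7680 = −1332 kJ

ΔH ≈ −1332 kJ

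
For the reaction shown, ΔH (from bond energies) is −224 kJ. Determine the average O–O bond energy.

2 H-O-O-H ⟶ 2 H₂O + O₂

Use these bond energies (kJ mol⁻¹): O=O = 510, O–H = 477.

D(O–O) ≈ 143 kJ/mol

Let D be the O–O bond energy.
Σ(broken) = 4×477 + 2×D = 1908 + 2D
Σ(formed) = 4×477 + 1×510 = 2418
ΔH = Σ(broken) − Σ(formed) = (1908 + 2D) − (2418) = −510 + 2D
Setting this equal to −224 kJ gives 2D = 286, so D = 143 kJ/mol.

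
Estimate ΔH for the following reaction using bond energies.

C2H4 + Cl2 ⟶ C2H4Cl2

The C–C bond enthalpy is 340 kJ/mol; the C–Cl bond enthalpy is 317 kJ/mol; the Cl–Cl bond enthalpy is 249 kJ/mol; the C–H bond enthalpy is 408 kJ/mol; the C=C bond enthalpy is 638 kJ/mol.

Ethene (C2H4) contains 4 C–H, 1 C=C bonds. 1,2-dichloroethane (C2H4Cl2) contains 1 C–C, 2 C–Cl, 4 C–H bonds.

Bonds broken (reactants):
  C–H: 4 × 408 = 1632
  C=C: 1 × 638 = 638
  Cl–Cl: 1 × 249 = 249
  Σ(broken) = 2519 kJ
Bonds formed (products):
  C–C: 1 × 340 = 340
  C–Cl: 2 × 317 = 634
  C–H: 4 × 408 = 1632
  Σ(formed) = 2606 kJ
ΔH = Σ(broken) − Σ(formed) = 2519 − 2606 = −87 kJ

ΔH ≈ −87 kJ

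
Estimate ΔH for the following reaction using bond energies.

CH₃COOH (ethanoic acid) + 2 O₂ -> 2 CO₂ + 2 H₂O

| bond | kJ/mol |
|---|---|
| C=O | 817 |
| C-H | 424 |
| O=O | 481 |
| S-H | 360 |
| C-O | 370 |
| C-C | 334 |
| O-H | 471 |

Bonds broken (reactants):
  C-C: 1 × 334 = 334
  C-H: 3 × 424 = 1272
  C-O: 1 × 370 = 370
  C=O: 1 × 817 = 817
  O-H: 1 × 471 = 471
  O=O: 2 × 481 = 962
  Σ(broken) = 4226 kJ
Bonds formed (products):
  C=O: 4 × 817 = 3268
  O-H: 4 × 471 = 1884
  Σ(formed) = 5152 kJ
ΔH = Σ(broken) − Σ(formed) = 4226 − 5152 = −926 kJ

ΔH ≈ −926 kJ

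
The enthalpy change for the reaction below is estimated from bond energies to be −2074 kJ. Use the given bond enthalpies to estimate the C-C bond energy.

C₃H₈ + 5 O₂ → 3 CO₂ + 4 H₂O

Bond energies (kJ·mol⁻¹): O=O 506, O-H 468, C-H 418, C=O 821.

D(C-C) ≈ 361 kJ/mol

Let D be the C-C bond energy.
Σ(broken) = 2×D + 8×418 + 5×506 = 5874 + 2D
Σ(formed) = 6×821 + 8×468 = 8670
ΔH = Σ(broken) − Σ(formed) = (5874 + 2D) − (8670) = −2796 + 2D
Setting this equal to −2074 kJ gives 2D = 722, so D = 361 kJ/mol.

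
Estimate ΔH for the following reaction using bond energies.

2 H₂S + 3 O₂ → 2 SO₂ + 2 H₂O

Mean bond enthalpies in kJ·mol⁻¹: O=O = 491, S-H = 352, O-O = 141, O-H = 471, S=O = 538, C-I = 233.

Bonds broken (reactants):
  O=O: 3 × 491 = 1473
  S-H: 4 × 352 = 1408
  Σ(broken) = 2881 kJ
Bonds formed (products):
  O-H: 4 × 471 = 1884
  S=O: 4 × 538 = 2152
  Σ(formed) = 4036 kJ
ΔH = Σ(broken) − Σ(formed) = 2881 − 4036 = −1155 kJ

ΔH ≈ −1155 kJ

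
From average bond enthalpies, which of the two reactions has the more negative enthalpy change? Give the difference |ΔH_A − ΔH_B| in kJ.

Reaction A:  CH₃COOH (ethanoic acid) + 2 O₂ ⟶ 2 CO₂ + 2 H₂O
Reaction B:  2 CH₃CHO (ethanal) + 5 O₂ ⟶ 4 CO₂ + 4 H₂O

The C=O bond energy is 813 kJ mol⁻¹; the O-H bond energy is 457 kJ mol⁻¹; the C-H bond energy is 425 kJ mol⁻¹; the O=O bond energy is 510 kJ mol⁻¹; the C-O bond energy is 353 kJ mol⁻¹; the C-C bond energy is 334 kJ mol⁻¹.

Reaction A:
  Bonds broken (reactants):
    C-C: 1 × 334 = 334
    C-H: 3 × 425 = 1275
    C-O: 1 × 353 = 353
    C=O: 1 × 813 = 813
    O-H: 1 × 457 = 457
    O=O: 2 × 510 = 1020
    Σ(broken) = 4252 kJ
  Bonds formed (products):
    C=O: 4 × 813 = 3252
    O-H: 4 × 457 = 1828
    Σ(formed) = 5080 kJ
  ΔH_A = 4252 − 5080 = −828 kJ
Reaction B:
  Bonds broken (reactants):
    C-C: 2 × 334 = 668
    C-H: 8 × 425 = 3400
    C=O: 2 × 813 = 1626
    O=O: 5 × 510 = 2550
    Σ(broken) = 8244 kJ
  Bonds formed (products):
    C=O: 8 × 813 = 6504
    O-H: 8 × 457 = 3656
    Σ(formed) = 10160 kJ
  ΔH_B = 8244 − 10160 = −1916 kJ
ΔH_A − ΔH_B = +1088 kJ, so reaction B has the more negative ΔH; |ΔH_A − ΔH_B| = 1088 kJ.

Reaction B, by 1088 kJ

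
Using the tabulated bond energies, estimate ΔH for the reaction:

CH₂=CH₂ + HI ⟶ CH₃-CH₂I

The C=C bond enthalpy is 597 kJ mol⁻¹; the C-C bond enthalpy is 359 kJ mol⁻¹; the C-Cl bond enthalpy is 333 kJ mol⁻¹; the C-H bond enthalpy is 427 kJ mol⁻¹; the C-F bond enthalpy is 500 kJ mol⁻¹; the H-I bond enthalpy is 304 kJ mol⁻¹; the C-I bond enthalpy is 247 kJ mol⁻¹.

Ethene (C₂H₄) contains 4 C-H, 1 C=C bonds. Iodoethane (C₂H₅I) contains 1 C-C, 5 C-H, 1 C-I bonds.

Bonds broken (reactants):
  C-H: 4 × 427 = 1708
  C=C: 1 × 597 = 597
  H-I: 1 × 304 = 304
  Σ(broken) = 2609 kJ
Bonds formed (products):
  C-C: 1 × 359 = 359
  C-H: 5 × 427 = 2135
  C-I: 1 × 247 = 247
  Σ(formed) = 2741 kJ
ΔH = Σ(broken) − Σ(formed) = 2609 − 2741 = −132 kJ

ΔH ≈ −132 kJ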